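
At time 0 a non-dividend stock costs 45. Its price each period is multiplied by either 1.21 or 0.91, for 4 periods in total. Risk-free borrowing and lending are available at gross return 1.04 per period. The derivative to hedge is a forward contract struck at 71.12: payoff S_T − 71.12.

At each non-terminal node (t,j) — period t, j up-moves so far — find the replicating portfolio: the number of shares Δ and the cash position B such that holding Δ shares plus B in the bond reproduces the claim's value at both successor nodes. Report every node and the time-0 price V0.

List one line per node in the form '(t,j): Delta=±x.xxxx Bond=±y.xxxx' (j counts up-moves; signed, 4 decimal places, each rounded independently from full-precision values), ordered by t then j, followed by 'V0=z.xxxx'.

Risk-neutral probability p* = (R−d)/(u−d) = (1.04−0.91)/(1.21−0.91) = 0.4333.
At expiry t=4: V(4,0)=-40.2613, V(4,1)=-30.0881, V(4,2)=-16.5610, V(4,3)=1.4254, V(4,4)=25.3415
(3,0): S=33.9107. Δ = (V_up−V_dn)/(S_up−S_dn) = (-30.0881−-40.2613)/(41.0319−30.8587) = 1.0000. V = [p*·-30.0881 + (1−p*)·-40.2613]/1.04 = -34.4739. B = V − Δ·S = -68.3846.
(3,1): S=45.0900. Δ = (V_up−V_dn)/(S_up−S_dn) = (-16.5610−-30.0881)/(54.5590−41.0319) = 1.0000. V = [p*·-16.5610 + (1−p*)·-30.0881]/1.04 = -23.2946. B = V − Δ·S = -68.3846.
(3,2): S=59.9549. Δ = (V_up−V_dn)/(S_up−S_dn) = (1.4254−-16.5610)/(72.5454−54.5590) = 1.0000. V = [p*·1.4254 + (1−p*)·-16.5610]/1.04 = -8.4297. B = V − Δ·S = -68.3846.
(3,3): S=79.7202. Δ = (V_up−V_dn)/(S_up−S_dn) = (25.3415−1.4254)/(96.4615−72.5454) = 1.0000. V = [p*·25.3415 + (1−p*)·1.4254]/1.04 = 11.3356. B = V − Δ·S = -68.3846.
(2,0): S=37.2645. Δ = (V_up−V_dn)/(S_up−S_dn) = (-23.2946−-34.4739)/(45.0900−33.9107) = 1.0000. V = [p*·-23.2946 + (1−p*)·-34.4739]/1.04 = -28.4899. B = V − Δ·S = -65.7544.
(2,1): S=49.5495. Δ = (V_up−V_dn)/(S_up−S_dn) = (-8.4297−-23.2946)/(59.9549−45.0900) = 1.0000. V = [p*·-8.4297 + (1−p*)·-23.2946]/1.04 = -16.2049. B = V − Δ·S = -65.7544.
(2,2): S=65.8845. Δ = (V_up−V_dn)/(S_up−S_dn) = (11.3356−-8.4297)/(79.7202−59.9549) = 1.0000. V = [p*·11.3356 + (1−p*)·-8.4297]/1.04 = 0.1301. B = V − Δ·S = -65.7544.
(1,0): S=40.9500. Δ = (V_up−V_dn)/(S_up−S_dn) = (-16.2049−-28.4899)/(49.5495−37.2645) = 1.0000. V = [p*·-16.2049 + (1−p*)·-28.4899]/1.04 = -22.2754. B = V − Δ·S = -63.2254.
(1,1): S=54.4500. Δ = (V_up−V_dn)/(S_up−S_dn) = (0.1301−-16.2049)/(65.8845−49.5495) = 1.0000. V = [p*·0.1301 + (1−p*)·-16.2049]/1.04 = -8.7754. B = V − Δ·S = -63.2254.
(0,0): S=45.0000. Δ = (V_up−V_dn)/(S_up−S_dn) = (-8.7754−-22.2754)/(54.4500−40.9500) = 1.0000. V = [p*·-8.7754 + (1−p*)·-22.2754]/1.04 = -15.7937. B = V − Δ·S = -60.7937.
Check: Δ(0,0)·S0 + B(0,0) = -15.7937 = V0.

(0,0): Delta=1.0000 Bond=-60.7937
(1,0): Delta=1.0000 Bond=-63.2254
(1,1): Delta=1.0000 Bond=-63.2254
(2,0): Delta=1.0000 Bond=-65.7544
(2,1): Delta=1.0000 Bond=-65.7544
(2,2): Delta=1.0000 Bond=-65.7544
(3,0): Delta=1.0000 Bond=-68.3846
(3,1): Delta=1.0000 Bond=-68.3846
(3,2): Delta=1.0000 Bond=-68.3846
(3,3): Delta=1.0000 Bond=-68.3846
V0=-15.7937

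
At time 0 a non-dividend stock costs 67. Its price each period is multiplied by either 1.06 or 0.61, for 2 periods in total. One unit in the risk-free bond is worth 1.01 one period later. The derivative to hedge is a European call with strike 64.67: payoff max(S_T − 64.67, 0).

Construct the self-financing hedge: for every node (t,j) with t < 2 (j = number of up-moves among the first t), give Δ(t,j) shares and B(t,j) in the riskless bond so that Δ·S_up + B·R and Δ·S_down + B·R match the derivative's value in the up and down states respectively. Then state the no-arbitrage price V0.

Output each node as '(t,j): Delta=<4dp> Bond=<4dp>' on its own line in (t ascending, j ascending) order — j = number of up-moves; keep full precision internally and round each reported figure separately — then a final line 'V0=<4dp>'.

Under the risk-neutral measure, an up-move has probability p* = (R−d)/(u−d) = 0.8889 and values discount at R = 1.01.
At expiry t=2: V(2,0)=0.0000, V(2,1)=0.0000, V(2,2)=10.6112
(1,0): S=40.8700. Δ = (V_up−V_dn)/(S_up−S_dn) = (0.0000−0.0000)/(43.3222−24.9307) = 0.0000. V = [p*·0.0000 + (1−p*)·0.0000]/1.01 = 0.0000. B = V − Δ·S = 0.0000.
(1,1): S=71.0200. Δ = (V_up−V_dn)/(S_up−S_dn) = (10.6112−0.0000)/(75.2812−43.3222) = 0.3320. V = [p*·10.6112 + (1−p*)·0.0000]/1.01 = 9.3388. B = V − Δ·S = -14.2417.
(0,0): S=67.0000. Δ = (V_up−V_dn)/(S_up−S_dn) = (9.3388−0.0000)/(71.0200−40.8700) = 0.3097. V = [p*·9.3388 + (1−p*)·0.0000]/1.01 = 8.2190. B = V − Δ·S = -12.5339.
The time-0 hedge costs 8.2190, which is the no-arbitrage price.

(0,0): Delta=0.3097 Bond=-12.5339
(1,0): Delta=0.0000 Bond=0.0000
(1,1): Delta=0.3320 Bond=-14.2417
V0=8.2190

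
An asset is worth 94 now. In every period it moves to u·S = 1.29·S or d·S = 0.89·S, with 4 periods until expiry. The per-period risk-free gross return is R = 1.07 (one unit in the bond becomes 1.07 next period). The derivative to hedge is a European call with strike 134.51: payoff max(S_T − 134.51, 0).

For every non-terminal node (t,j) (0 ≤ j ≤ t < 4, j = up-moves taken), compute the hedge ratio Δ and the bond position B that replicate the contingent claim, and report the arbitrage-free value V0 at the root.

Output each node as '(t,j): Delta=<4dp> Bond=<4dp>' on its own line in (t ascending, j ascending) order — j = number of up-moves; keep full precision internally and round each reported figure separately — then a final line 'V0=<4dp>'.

(0,0): Delta=0.4867 Bond=-34.9196
(1,0): Delta=0.2383 Bond=-16.5809
(1,1): Delta=0.6962 Bond=-62.7655
(2,0): Delta=0.0000 Bond=0.0000
(2,1): Delta=0.4392 Bond=-39.4256
(2,2): Delta=0.9129 Bond=-101.0556
(3,0): Delta=0.0000 Bond=0.0000
(3,1): Delta=0.0000 Bond=0.0000
(3,2): Delta=0.8096 Bond=-93.7453
(3,3): Delta=1.0000 Bond=-125.7103
V0=10.8303

Under the risk-neutral measure, an up-move has probability p* = (R−d)/(u−d) = 0.4500 and values discount at R = 1.07.
At expiry t=4: V(4,0)=0.0000, V(4,1)=0.0000, V(4,2)=0.0000, V(4,3)=45.0820, V(4,4)=125.7975
  t=3,j=0: stock 66.2671 → up 85.4845 (V=0.0000), down 58.9777 (V=0.0000). Price 0.0000; hedge Δ=0.0000, bond B=0.0000.
  t=3,j=1: stock 96.0500 → up 123.9046 (V=0.0000), down 85.4845 (V=0.0000). Price 0.0000; hedge Δ=0.0000, bond B=0.0000.
  t=3,j=2: stock 139.2186 → up 179.5920 (V=45.0820), down 123.9046 (V=0.0000). Price 18.9597; hedge Δ=0.8096, bond B=-93.7453.
  t=3,j=3: stock 201.7888 → up 260.3075 (V=125.7975), down 179.5920 (V=45.0820). Price 76.0785; hedge Δ=1.0000, bond B=-125.7103.
  t=2,j=0: stock 74.4574 → up 96.0500 (V=0.0000), down 66.2671 (V=0.0000). Price 0.0000; hedge Δ=0.0000, bond B=0.0000.
  t=2,j=1: stock 107.9214 → up 139.2186 (V=18.9597), down 96.0500 (V=0.0000). Price 7.9737; hedge Δ=0.4392, bond B=-39.4256.
  t=2,j=2: stock 156.4254 → up 201.7888 (V=76.0785), down 139.2186 (V=18.9597). Price 41.7413; hedge Δ=0.9129, bond B=-101.0556.
  t=1,j=0: stock 83.6600 → up 107.9214 (V=7.9737), down 74.4574 (V=0.0000). Price 3.3534; hedge Δ=0.2383, bond B=-16.5809.
  t=1,j=1: stock 121.2600 → up 156.4254 (V=41.7413), down 107.9214 (V=7.9737). Price 21.6534; hedge Δ=0.6962, bond B=-62.7655.
  t=0,j=0: stock 94.0000 → up 121.2600 (V=21.6534), down 83.6600 (V=3.3534). Price 10.8303; hedge Δ=0.4867, bond B=-34.9196.
Each (Δ,B) replicates both successor values, so the strategy is self-financing and V0 is arbitrage-free.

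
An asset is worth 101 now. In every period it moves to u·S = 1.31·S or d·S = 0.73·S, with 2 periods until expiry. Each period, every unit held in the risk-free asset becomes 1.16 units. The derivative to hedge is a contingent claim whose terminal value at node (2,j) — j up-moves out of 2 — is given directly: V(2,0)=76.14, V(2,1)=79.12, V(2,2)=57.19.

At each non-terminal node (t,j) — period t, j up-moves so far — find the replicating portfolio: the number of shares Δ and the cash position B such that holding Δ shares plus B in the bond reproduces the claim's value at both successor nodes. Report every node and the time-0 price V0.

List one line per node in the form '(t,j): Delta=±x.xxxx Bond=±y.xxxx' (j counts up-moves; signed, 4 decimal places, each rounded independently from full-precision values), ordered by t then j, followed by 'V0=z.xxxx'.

(0,0): Delta=-0.2279 Bond=72.7129
(1,0): Delta=0.0697 Bond=62.4046
(1,1): Delta=-0.2858 Bond=92.0013
V0=49.6931

Risk-neutral probability p* = (R−d)/(u−d) = (1.16−0.73)/(1.31−0.73) = 0.7414.
Payoff layer (t=2): V(2,0)=76.1400, V(2,1)=79.1200, V(2,2)=57.1900
Node (1,0) S=73.7300: V=(p*·79.1200+(1−p*)·76.1400)/1.16=67.5425; Δ=(79.1200−76.1400)/(96.5863−53.8229)=0.0697; B=V−Δ·S=62.4046
Node (1,1) S=132.3100: V=(p*·57.1900+(1−p*)·79.1200)/1.16=54.1910; Δ=(57.1900−79.1200)/(173.3261−96.5863)=-0.2858; B=V−Δ·S=92.0013
Node (0,0) S=101.0000: V=(p*·54.1910+(1−p*)·67.5425)/1.16=49.6931; Δ=(54.1910−67.5425)/(132.3100−73.7300)=-0.2279; B=V−Δ·S=72.7129
Root portfolio cost Δ·101+B reproduces V0=49.6931.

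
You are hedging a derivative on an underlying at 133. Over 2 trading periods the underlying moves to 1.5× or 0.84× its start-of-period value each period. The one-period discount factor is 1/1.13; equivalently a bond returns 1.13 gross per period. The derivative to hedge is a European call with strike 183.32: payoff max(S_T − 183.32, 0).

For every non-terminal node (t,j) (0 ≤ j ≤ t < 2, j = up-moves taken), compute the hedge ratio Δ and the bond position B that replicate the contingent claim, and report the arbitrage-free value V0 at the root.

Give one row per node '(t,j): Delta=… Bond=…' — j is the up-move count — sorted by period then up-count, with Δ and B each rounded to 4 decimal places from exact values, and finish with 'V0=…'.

(0,0): Delta=0.5135 Bond=-50.7725
(1,0): Delta=0.0000 Bond=0.0000
(1,1): Delta=0.8805 Bond=-130.5728
V0=17.5286

No-arbitrage ⇒ martingale measure with p* = (R−d)/(u−d) = 0.4394.
At expiry t=2: V(2,0)=0.0000, V(2,1)=0.0000, V(2,2)=115.9300
  t=1,j=0: stock 111.7200 → up 167.5800 (V=0.0000), down 93.8448 (V=0.0000). Price 0.0000; hedge Δ=0.0000, bond B=0.0000.
  t=1,j=1: stock 199.5000 → up 299.2500 (V=115.9300), down 167.5800 (V=0.0000). Price 45.0787; hedge Δ=0.8805, bond B=-130.5728.
  t=0,j=0: stock 133.0000 → up 199.5000 (V=45.0787), down 111.7200 (V=0.0000). Price 17.5286; hedge Δ=0.5135, bond B=-50.7725.
Check: Δ(0,0)·S0 + B(0,0) = 17.5286 = V0.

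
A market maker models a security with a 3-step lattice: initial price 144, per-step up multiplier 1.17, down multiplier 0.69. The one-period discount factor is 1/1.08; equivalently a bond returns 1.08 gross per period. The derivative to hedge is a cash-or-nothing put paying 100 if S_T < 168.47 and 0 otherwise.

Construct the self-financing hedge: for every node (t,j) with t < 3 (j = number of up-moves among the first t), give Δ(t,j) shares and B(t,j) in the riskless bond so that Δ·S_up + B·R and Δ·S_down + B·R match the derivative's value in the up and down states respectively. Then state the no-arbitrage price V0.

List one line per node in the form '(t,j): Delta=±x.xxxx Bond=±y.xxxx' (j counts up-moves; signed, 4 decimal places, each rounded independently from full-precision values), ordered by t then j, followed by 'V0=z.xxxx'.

Under the risk-neutral measure, an up-move has probability p* = (R−d)/(u−d) = 0.8125 and values discount at R = 1.08.
Terminal values V(3,·): V(3,0)=100.0000, V(3,1)=100.0000, V(3,2)=100.0000, V(3,3)=0.0000
  t=2,j=0: stock 68.5584 → up 80.2133 (V=100.0000), down 47.3053 (V=100.0000). Price 92.5926; hedge Δ=0.0000, bond B=92.5926.
  t=2,j=1: stock 116.2512 → up 136.0139 (V=100.0000), down 80.2133 (V=100.0000). Price 92.5926; hedge Δ=0.0000, bond B=92.5926.
  t=2,j=2: stock 197.1216 → up 230.6323 (V=0.0000), down 136.0139 (V=100.0000). Price 17.3611; hedge Δ=-1.0569, bond B=225.6944.
  t=1,j=0: stock 99.3600 → up 116.2512 (V=92.5926), down 68.5584 (V=92.5926). Price 85.7339; hedge Δ=0.0000, bond B=85.7339.
  t=1,j=1: stock 168.4800 → up 197.1216 (V=17.3611), down 116.2512 (V=92.5926). Price 29.1361; hedge Δ=-0.9303, bond B=185.8684.
  t=0,j=0: stock 144.0000 → up 168.4800 (V=29.1361), down 99.3600 (V=85.7339). Price 36.8039; hedge Δ=-0.8188, bond B=154.7159.
Check: Δ(0,0)·S0 + B(0,0) = 36.8039 = V0.

(0,0): Delta=-0.8188 Bond=154.7159
(1,0): Delta=0.0000 Bond=85.7339
(1,1): Delta=-0.9303 Bond=185.8684
(2,0): Delta=0.0000 Bond=92.5926
(2,1): Delta=0.0000 Bond=92.5926
(2,2): Delta=-1.0569 Bond=225.6944
V0=36.8039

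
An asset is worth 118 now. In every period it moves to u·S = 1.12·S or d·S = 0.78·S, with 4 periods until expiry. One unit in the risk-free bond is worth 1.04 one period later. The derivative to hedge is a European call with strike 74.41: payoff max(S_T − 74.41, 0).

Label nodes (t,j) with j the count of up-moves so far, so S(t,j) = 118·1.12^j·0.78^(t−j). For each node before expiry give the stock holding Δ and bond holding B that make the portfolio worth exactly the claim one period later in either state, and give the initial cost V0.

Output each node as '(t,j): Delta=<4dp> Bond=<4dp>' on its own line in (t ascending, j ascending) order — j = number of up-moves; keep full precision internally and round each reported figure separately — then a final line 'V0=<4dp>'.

(0,0): Delta=0.9616 Bond=-58.5955
(1,0): Delta=0.8445 Bond=-50.1652
(1,1): Delta=0.9867 Bond=-64.2544
(2,0): Delta=0.4713 Bond=-25.3756
(2,1): Delta=0.9245 Bond=-60.4167
(2,2): Delta=1.0000 Bond=-68.7962
(3,0): Delta=0.0000 Bond=0.0000
(3,1): Delta=0.5723 Bond=-34.5108
(3,2): Delta=1.0000 Bond=-71.5481
(3,3): Delta=1.0000 Bond=-71.5481
V0=54.8728

The replicating-portfolio and risk-neutral prices coincide; use p* = (1.04−0.78)/(1.12−0.78) = 0.7647 for the latter.
Payoff layer (t=4): V(4,0)=0.0000, V(4,1)=0.0000, V(4,2)=15.6449, V(4,3)=54.8996, V(4,4)=111.2653
  t=3,j=0: stock 55.9971 → up 62.7168 (V=0.0000), down 43.6778 (V=0.0000). Price 0.0000; hedge Δ=0.0000, bond B=0.0000.
  t=3,j=1: stock 80.4061 → up 90.0549 (V=15.6449), down 62.7168 (V=0.0000). Price 11.5036; hedge Δ=0.5723, bond B=-34.5108.
  t=3,j=2: stock 115.4550 → up 129.3096 (V=54.8996), down 90.0549 (V=15.6449). Price 43.9069; hedge Δ=1.0000, bond B=-71.5481.
  t=3,j=3: stock 165.7815 → up 185.6753 (V=111.2653), down 129.3096 (V=54.8996). Price 94.2334; hedge Δ=1.0000, bond B=-71.5481.
  t=2,j=0: stock 71.7912 → up 80.4061 (V=11.5036), down 55.9971 (V=0.0000). Price 8.4585; hedge Δ=0.4713, bond B=-25.3756.
  t=2,j=1: stock 103.0848 → up 115.4550 (V=43.9069), down 80.4061 (V=11.5036). Price 34.8871; hedge Δ=0.9245, bond B=-60.4167.
  t=2,j=2: stock 148.0192 → up 165.7815 (V=94.2334), down 115.4550 (V=43.9069). Price 79.2230; hedge Δ=1.0000, bond B=-68.7962.
  t=1,j=0: stock 92.0400 → up 103.0848 (V=34.8871), down 71.7912 (V=8.4585). Price 27.5660; hedge Δ=0.8445, bond B=-50.1652.
  t=1,j=1: stock 132.1600 → up 148.0192 (V=79.2230), down 103.0848 (V=34.8871). Price 66.1452; hedge Δ=0.9867, bond B=-64.2544.
  t=0,j=0: stock 118.0000 → up 132.1600 (V=66.1452), down 92.0400 (V=27.5660). Price 54.8728; hedge Δ=0.9616, bond B=-58.5955.
Self-financing check: at every node Δ·S+B equals the discounted successor values.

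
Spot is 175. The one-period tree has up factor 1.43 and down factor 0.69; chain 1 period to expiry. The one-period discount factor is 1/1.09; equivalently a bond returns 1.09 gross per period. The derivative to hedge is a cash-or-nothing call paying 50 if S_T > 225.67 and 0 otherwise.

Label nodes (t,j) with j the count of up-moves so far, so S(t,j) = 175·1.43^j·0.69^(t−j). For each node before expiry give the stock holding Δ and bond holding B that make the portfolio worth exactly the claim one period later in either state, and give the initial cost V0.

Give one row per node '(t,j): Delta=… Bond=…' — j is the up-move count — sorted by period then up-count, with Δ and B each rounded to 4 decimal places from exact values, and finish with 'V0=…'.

Risk-neutral probability p* = (R−d)/(u−d) = (1.09−0.69)/(1.43−0.69) = 0.5405.
Terminal payoffs: V(1,0)=0.0000, V(1,1)=50.0000
(0,0): S=175.0000. Δ = (V_up−V_dn)/(S_up−S_dn) = (50.0000−0.0000)/(250.2500−120.7500) = 0.3861. V = [p*·50.0000 + (1−p*)·0.0000]/1.09 = 24.7954. B = V − Δ·S = -42.7721.
Each (Δ,B) replicates both successor values, so the strategy is self-financing and V0 is arbitrage-free.

(0,0): Delta=0.3861 Bond=-42.7721
V0=24.7954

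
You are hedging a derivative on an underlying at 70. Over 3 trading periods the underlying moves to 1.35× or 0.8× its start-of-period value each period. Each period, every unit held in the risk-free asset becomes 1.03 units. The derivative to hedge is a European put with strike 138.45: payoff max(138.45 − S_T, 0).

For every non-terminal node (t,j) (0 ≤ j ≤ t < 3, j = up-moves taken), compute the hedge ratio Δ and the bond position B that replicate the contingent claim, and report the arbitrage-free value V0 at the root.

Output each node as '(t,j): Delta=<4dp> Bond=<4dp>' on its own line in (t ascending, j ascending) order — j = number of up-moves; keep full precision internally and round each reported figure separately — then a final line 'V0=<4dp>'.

Since d<R<u, set p* = (R−d)/(u−d) = 0.4182; price each node as the discounted p*-expectation of its children.
Payoff layer (t=3): V(3,0)=102.6100, V(3,1)=77.9700, V(3,2)=36.3900, V(3,3)=0.0000
  t=2,j=0: stock 44.8000 → up 60.4800 (V=77.9700), down 35.8400 (V=102.6100). Price 89.6175; hedge Δ=-1.0000, bond B=134.4175.
  t=2,j=1: stock 75.6000 → up 102.0600 (V=36.3900), down 60.4800 (V=77.9700). Price 58.8175; hedge Δ=-1.0000, bond B=134.4175.
  t=2,j=2: stock 127.5750 → up 172.2263 (V=0.0000), down 102.0600 (V=36.3900). Price 20.5557; hedge Δ=-0.5186, bond B=86.7193.
  t=1,j=0: stock 56.0000 → up 75.6000 (V=58.8175), down 44.8000 (V=89.6175). Price 74.5024; hedge Δ=-1.0000, bond B=130.5024.
  t=1,j=1: stock 94.5000 → up 127.5750 (V=20.5557), down 75.6000 (V=58.8175). Price 41.5700; hedge Δ=-0.7362, bond B=111.1369.
  t=0,j=0: stock 70.0000 → up 94.5000 (V=41.5700), down 56.0000 (V=74.5024). Price 58.9618; hedge Δ=-0.8554, bond B=118.8389.
Each (Δ,B) replicates both successor values, so the strategy is self-financing and V0 is arbitrage-free.

(0,0): Delta=-0.8554 Bond=118.8389
(1,0): Delta=-1.0000 Bond=130.5024
(1,1): Delta=-0.7362 Bond=111.1369
(2,0): Delta=-1.0000 Bond=134.4175
(2,1): Delta=-1.0000 Bond=134.4175
(2,2): Delta=-0.5186 Bond=86.7193
V0=58.9618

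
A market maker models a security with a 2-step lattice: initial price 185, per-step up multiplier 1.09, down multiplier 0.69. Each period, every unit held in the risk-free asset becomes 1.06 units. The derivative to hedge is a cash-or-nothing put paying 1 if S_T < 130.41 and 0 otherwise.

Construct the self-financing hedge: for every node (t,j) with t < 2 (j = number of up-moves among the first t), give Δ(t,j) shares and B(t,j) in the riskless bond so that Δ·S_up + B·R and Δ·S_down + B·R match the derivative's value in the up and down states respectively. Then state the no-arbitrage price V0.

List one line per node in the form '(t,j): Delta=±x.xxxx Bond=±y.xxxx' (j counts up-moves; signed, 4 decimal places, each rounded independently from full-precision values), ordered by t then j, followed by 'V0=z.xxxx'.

Since d<R<u, set p* = (R−d)/(u−d) = 0.9250; price each node as the discounted p*-expectation of its children.
Terminal payoffs: V(2,0)=1.0000, V(2,1)=0.0000, V(2,2)=0.0000
Node (1,0) S=127.6500: V=(p*·0.0000+(1−p*)·1.0000)/1.06=0.0708; Δ=(0.0000−1.0000)/(139.1385−88.0785)=-0.0196; B=V−Δ·S=2.5708
Node (1,1) S=201.6500: V=(p*·0.0000+(1−p*)·0.0000)/1.06=0.0000; Δ=(0.0000−0.0000)/(219.7985−139.1385)=0.0000; B=V−Δ·S=0.0000
Node (0,0) S=185.0000: V=(p*·0.0000+(1−p*)·0.0708)/1.06=0.0050; Δ=(0.0000−0.0708)/(201.6500−127.6500)=-0.0010; B=V−Δ·S=0.1819
Root portfolio cost Δ·185+B reproduces V0=0.0050.

(0,0): Delta=-0.0010 Bond=0.1819
(1,0): Delta=-0.0196 Bond=2.5708
(1,1): Delta=0.0000 Bond=0.0000
V0=0.0050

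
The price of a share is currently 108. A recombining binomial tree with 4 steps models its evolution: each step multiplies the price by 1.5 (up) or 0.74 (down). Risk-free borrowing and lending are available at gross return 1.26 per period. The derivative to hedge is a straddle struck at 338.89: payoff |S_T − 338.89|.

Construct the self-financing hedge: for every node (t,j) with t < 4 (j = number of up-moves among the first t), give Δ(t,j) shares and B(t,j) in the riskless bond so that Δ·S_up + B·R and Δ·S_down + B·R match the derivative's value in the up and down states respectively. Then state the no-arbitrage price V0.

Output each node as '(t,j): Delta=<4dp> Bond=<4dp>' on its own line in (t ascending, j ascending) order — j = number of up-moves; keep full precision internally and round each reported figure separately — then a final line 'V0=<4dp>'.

Since d<R<u, set p* = (R−d)/(u−d) = 0.6842; price each node as the discounted p*-expectation of its children.
Terminal payoffs: V(4,0)=306.5045, V(4,1)=273.2437, V(4,2)=205.8232, V(4,3)=69.1600, V(4,4)=207.8600
  t=3,j=0: stock 43.7642 → up 65.6463 (V=273.2437), down 32.3855 (V=306.5045). Price 225.1961; hedge Δ=-1.0000, bond B=268.9603.
  t=3,j=1: stock 88.7112 → up 133.0668 (V=205.8232), down 65.6463 (V=273.2437). Price 180.2491; hedge Δ=-1.0000, bond B=268.9603.
  t=3,j=2: stock 179.8200 → up 269.7300 (V=69.1600), down 133.0668 (V=205.8232). Price 89.1403; hedge Δ=-1.0000, bond B=268.9603.
  t=3,j=3: stock 364.5000 → up 546.7500 (V=207.8600), down 269.7300 (V=69.1600). Price 130.2063; hedge Δ=0.5007, bond B=-52.2937.
  t=2,j=0: stock 59.1408 → up 88.7112 (V=180.2491), down 43.7642 (V=225.1961). Price 154.3198; hedge Δ=-1.0000, bond B=213.4606.
  t=2,j=1: stock 119.8800 → up 179.8200 (V=89.1403), down 88.7112 (V=180.2491). Price 93.5806; hedge Δ=-1.0000, bond B=213.4606.
  t=2,j=2: stock 243.0000 → up 364.5000 (V=130.2063), down 179.8200 (V=89.1403). Price 93.0461; hedge Δ=0.2224, bond B=39.0119.
  t=1,j=0: stock 79.9200 → up 119.8800 (V=93.5806), down 59.1408 (V=154.3198). Price 89.4932; hedge Δ=-1.0000, bond B=169.4132.
  t=1,j=1: stock 162.0000 → up 243.0000 (V=93.0461), down 119.8800 (V=93.5806). Price 73.9801; hedge Δ=-0.0043, bond B=74.6833.
  t=0,j=0: stock 108.0000 → up 162.0000 (V=73.9801), down 79.9200 (V=89.4932). Price 62.6023; hedge Δ=-0.1890, bond B=83.0143.
Self-financing check: at every node Δ·S+B equals the discounted successor values.

(0,0): Delta=-0.1890 Bond=83.0143
(1,0): Delta=-1.0000 Bond=169.4132
(1,1): Delta=-0.0043 Bond=74.6833
(2,0): Delta=-1.0000 Bond=213.4606
(2,1): Delta=-1.0000 Bond=213.4606
(2,2): Delta=0.2224 Bond=39.0119
(3,0): Delta=-1.0000 Bond=268.9603
(3,1): Delta=-1.0000 Bond=268.9603
(3,2): Delta=-1.0000 Bond=268.9603
(3,3): Delta=0.5007 Bond=-52.2937
V0=62.6023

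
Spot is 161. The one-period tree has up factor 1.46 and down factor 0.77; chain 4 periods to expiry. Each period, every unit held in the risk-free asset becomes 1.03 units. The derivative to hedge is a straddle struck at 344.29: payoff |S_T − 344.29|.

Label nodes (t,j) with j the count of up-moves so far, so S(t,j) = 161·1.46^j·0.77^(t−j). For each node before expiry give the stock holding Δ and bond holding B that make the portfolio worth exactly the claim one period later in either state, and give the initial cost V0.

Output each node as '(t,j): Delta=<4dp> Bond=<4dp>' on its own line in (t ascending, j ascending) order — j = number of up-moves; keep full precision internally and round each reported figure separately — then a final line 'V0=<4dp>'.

Since d<R<u, set p* = (R−d)/(u−d) = 0.3768; price each node as the discounted p*-expectation of its children.
Terminal payoffs: V(4,0)=287.6936, V(4,1)=236.9774, V(4,2)=140.8141, V(4,3)=41.5215, V(4,4)=387.2487
(3,0): S=73.5018. Δ = (V_up−V_dn)/(S_up−S_dn) = (236.9774−287.6936)/(107.3126−56.5964) = -1.0000. V = [p*·236.9774 + (1−p*)·287.6936]/1.03 = 260.7603. B = V − Δ·S = 334.2621.
(3,1): S=139.3671. Δ = (V_up−V_dn)/(S_up−S_dn) = (140.8141−236.9774)/(203.4759−107.3126) = -1.0000. V = [p*·140.8141 + (1−p*)·236.9774]/1.03 = 194.8951. B = V − Δ·S = 334.2621.
(3,2): S=264.2545. Δ = (V_up−V_dn)/(S_up−S_dn) = (41.5215−140.8141)/(385.8115−203.4759) = -0.5446. V = [p*·41.5215 + (1−p*)·140.8141]/1.03 = 100.3878. B = V − Δ·S = 244.2901.
(3,3): S=501.0539. Δ = (V_up−V_dn)/(S_up−S_dn) = (387.2487−41.5215)/(731.5387−385.8115) = 1.0000. V = [p*·387.2487 + (1−p*)·41.5215]/1.03 = 166.7918. B = V − Δ·S = -334.2621.
(2,0): S=95.4569. Δ = (V_up−V_dn)/(S_up−S_dn) = (194.8951−260.7603)/(139.3671−73.5018) = -1.0000. V = [p*·194.8951 + (1−p*)·260.7603]/1.03 = 229.0694. B = V − Δ·S = 324.5263.
(2,1): S=180.9962. Δ = (V_up−V_dn)/(S_up−S_dn) = (100.3878−194.8951)/(264.2545−139.3671) = -0.7567. V = [p*·100.3878 + (1−p*)·194.8951]/1.03 = 154.6443. B = V − Δ·S = 291.6113.
(2,2): S=343.1876. Δ = (V_up−V_dn)/(S_up−S_dn) = (166.7918−100.3878)/(501.0539−264.2545) = 0.2804. V = [p*·166.7918 + (1−p*)·100.3878]/1.03 = 121.7569. B = V − Δ·S = 25.5193.
(1,0): S=123.9700. Δ = (V_up−V_dn)/(S_up−S_dn) = (154.6443−229.0694)/(180.9962−95.4569) = -0.8701. V = [p*·154.6443 + (1−p*)·229.0694]/1.03 = 195.1701. B = V − Δ·S = 303.0326.
(1,1): S=235.0600. Δ = (V_up−V_dn)/(S_up−S_dn) = (121.7569−154.6443)/(343.1876−180.9962) = -0.2028. V = [p*·121.7569 + (1−p*)·154.6443]/1.03 = 138.1087. B = V − Δ·S = 185.7716.
(0,0): S=161.0000. Δ = (V_up−V_dn)/(S_up−S_dn) = (138.1087−195.1701)/(235.0600−123.9700) = -0.5137. V = [p*·138.1087 + (1−p*)·195.1701]/1.03 = 168.6104. B = V − Δ·S = 251.3081.
Check: Δ(0,0)·S0 + B(0,0) = 168.6104 = V0.

(0,0): Delta=-0.5137 Bond=251.3081
(1,0): Delta=-0.8701 Bond=303.0326
(1,1): Delta=-0.2028 Bond=185.7716
(2,0): Delta=-1.0000 Bond=324.5263
(2,1): Delta=-0.7567 Bond=291.6113
(2,2): Delta=0.2804 Bond=25.5193
(3,0): Delta=-1.0000 Bond=334.2621
(3,1): Delta=-1.0000 Bond=334.2621
(3,2): Delta=-0.5446 Bond=244.2901
(3,3): Delta=1.0000 Bond=-334.2621
V0=168.6104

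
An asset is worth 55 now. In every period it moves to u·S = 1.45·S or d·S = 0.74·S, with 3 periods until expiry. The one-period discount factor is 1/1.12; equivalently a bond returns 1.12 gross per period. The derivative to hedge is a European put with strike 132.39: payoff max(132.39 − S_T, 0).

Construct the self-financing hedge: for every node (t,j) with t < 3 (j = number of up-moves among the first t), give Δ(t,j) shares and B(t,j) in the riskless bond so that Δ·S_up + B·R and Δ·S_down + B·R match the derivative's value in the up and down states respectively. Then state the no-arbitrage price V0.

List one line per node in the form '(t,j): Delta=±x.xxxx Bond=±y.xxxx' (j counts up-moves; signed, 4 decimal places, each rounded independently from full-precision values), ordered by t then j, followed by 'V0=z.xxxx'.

(0,0): Delta=-0.7937 Bond=86.7345
(1,0): Delta=-1.0000 Bond=105.5405
(1,1): Delta=-0.7022 Bond=89.8497
(2,0): Delta=-1.0000 Bond=118.2054
(2,1): Delta=-1.0000 Bond=118.2054
(2,2): Delta=-0.5702 Bond=85.3703
V0=43.0830

Risk-neutral probability p* = (R−d)/(u−d) = (1.12−0.74)/(1.45−0.74) = 0.5352.
Terminal payoffs: V(3,0)=110.1027, V(3,1)=88.7189, V(3,2)=46.8182, V(3,3)=0.0000
  t=2,j=0: stock 30.1180 → up 43.6711 (V=88.7189), down 22.2873 (V=110.1027). Price 88.0874; hedge Δ=-1.0000, bond B=118.2054.
  t=2,j=1: stock 59.0150 → up 85.5717 (V=46.8182), down 43.6711 (V=88.7189). Price 59.1904; hedge Δ=-1.0000, bond B=118.2054.
  t=2,j=2: stock 115.6375 → up 167.6744 (V=0.0000), down 85.5717 (V=46.8182). Price 19.4291; hedge Δ=-0.5702, bond B=85.3703.
  t=1,j=0: stock 40.7000 → up 59.0150 (V=59.1904), down 30.1180 (V=88.0874). Price 64.8405; hedge Δ=-1.0000, bond B=105.5405.
  t=1,j=1: stock 79.7500 → up 115.6375 (V=19.4291), down 59.0150 (V=59.1904). Price 33.8479; hedge Δ=-0.7022, bond B=89.8497.
  t=0,j=0: stock 55.0000 → up 79.7500 (V=33.8479), down 40.7000 (V=64.8405). Price 43.0830; hedge Δ=-0.7937, bond B=86.7345.
Check: Δ(0,0)·S0 + B(0,0) = 43.0830 = V0.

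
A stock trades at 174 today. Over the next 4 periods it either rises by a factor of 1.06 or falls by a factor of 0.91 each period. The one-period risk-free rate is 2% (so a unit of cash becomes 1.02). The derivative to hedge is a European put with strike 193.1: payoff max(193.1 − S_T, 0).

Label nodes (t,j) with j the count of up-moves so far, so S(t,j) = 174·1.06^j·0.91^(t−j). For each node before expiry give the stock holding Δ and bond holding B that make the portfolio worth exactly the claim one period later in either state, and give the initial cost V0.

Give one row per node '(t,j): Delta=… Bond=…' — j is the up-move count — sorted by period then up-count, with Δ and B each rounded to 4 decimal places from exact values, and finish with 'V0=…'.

(0,0): Delta=-0.6217 Bond=119.6644
(1,0): Delta=-1.0000 Bond=181.9624
(1,1): Delta=-0.5036 Bond=100.2741
(2,0): Delta=-1.0000 Bond=185.6017
(2,1): Delta=-1.0000 Bond=185.6017
(2,2): Delta=-0.3486 Bond=71.9806
(3,0): Delta=-1.0000 Bond=189.3137
(3,1): Delta=-1.0000 Bond=189.3137
(3,2): Delta=-1.0000 Bond=189.3137
(3,3): Delta=-0.1452 Bond=31.2771
V0=11.4938

The replicating-portfolio and risk-neutral prices coincide; use p* = (1.02−0.91)/(1.06−0.91) = 0.7333 for the latter.
Payoff layer (t=4): V(4,0)=73.7796, V(4,1)=54.1114, V(4,2)=31.2012, V(4,3)=4.5145, V(4,4)=0.0000
Node (3,0) S=131.1214: V=(p*·54.1114+(1−p*)·73.7796)/1.02=58.1924; Δ=(54.1114−73.7796)/(138.9886−119.3204)=-1.0000; B=V−Δ·S=189.3137
Node (3,1) S=152.7348: V=(p*·31.2012+(1−p*)·54.1114)/1.02=36.5790; Δ=(31.2012−54.1114)/(161.8988−138.9886)=-1.0000; B=V−Δ·S=189.3137
Node (3,2) S=177.9108: V=(p*·4.5145+(1−p*)·31.2012)/1.02=11.4029; Δ=(4.5145−31.2012)/(188.5855−161.8988)=-1.0000; B=V−Δ·S=189.3137
Node (3,3) S=207.2368: V=(p*·0.0000+(1−p*)·4.5145)/1.02=1.1803; Δ=(0.0000−4.5145)/(219.6710−188.5855)=-0.1452; B=V−Δ·S=31.2771
Node (2,0) S=144.0894: V=(p*·36.5790+(1−p*)·58.1924)/1.02=41.5123; Δ=(36.5790−58.1924)/(152.7348−131.1214)=-1.0000; B=V−Δ·S=185.6017
Node (2,1) S=167.8404: V=(p*·11.4029+(1−p*)·36.5790)/1.02=17.7613; Δ=(11.4029−36.5790)/(177.9108−152.7348)=-1.0000; B=V−Δ·S=185.6017
Node (2,2) S=195.5064: V=(p*·1.1803+(1−p*)·11.4029)/1.02=3.8297; Δ=(1.1803−11.4029)/(207.2368−177.9108)=-0.3486; B=V−Δ·S=71.9806
Node (1,0) S=158.3400: V=(p*·17.7613+(1−p*)·41.5123)/1.02=23.6224; Δ=(17.7613−41.5123)/(167.8404−144.0894)=-1.0000; B=V−Δ·S=181.9624
Node (1,1) S=184.4400: V=(p*·3.8297+(1−p*)·17.7613)/1.02=7.3969; Δ=(3.8297−17.7613)/(195.5064−167.8404)=-0.5036; B=V−Δ·S=100.2741
Node (0,0) S=174.0000: V=(p*·7.3969+(1−p*)·23.6224)/1.02=11.4938; Δ=(7.3969−23.6224)/(184.4400−158.3400)=-0.6217; B=V−Δ·S=119.6644
Check: Δ(0,0)·S0 + B(0,0) = 11.4938 = V0.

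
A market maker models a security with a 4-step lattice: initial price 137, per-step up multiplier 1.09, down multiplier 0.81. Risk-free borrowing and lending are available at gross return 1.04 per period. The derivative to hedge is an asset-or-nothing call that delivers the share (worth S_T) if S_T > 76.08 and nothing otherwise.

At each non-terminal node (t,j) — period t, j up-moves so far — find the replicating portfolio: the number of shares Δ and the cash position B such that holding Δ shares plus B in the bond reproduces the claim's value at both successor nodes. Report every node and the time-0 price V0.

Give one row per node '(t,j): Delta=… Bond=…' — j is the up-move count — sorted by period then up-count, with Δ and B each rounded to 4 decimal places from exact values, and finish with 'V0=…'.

(0,0): Delta=1.0078 Bond=-1.1175
(1,0): Delta=1.0560 Bond=-6.5081
(1,1): Delta=1.0000 Bond=0.0000
(2,0): Delta=1.4023 Bond=-37.9031
(2,1): Delta=1.0000 Bond=0.0000
(2,2): Delta=1.0000 Bond=0.0000
(3,0): Delta=3.8929 Bond=-220.7475
(3,1): Delta=1.0000 Bond=0.0000
(3,2): Delta=1.0000 Bond=0.0000
(3,3): Delta=1.0000 Bond=0.0000
V0=136.9487

Under the risk-neutral measure, an up-move has probability p* = (R−d)/(u−d) = 0.8214 and values discount at R = 1.04.
Payoff layer (t=4): V(4,0)=0.0000, V(4,1)=79.3601, V(4,2)=106.7932, V(4,3)=143.7094, V(4,4)=193.3867
(3,0): S=72.8074. Δ = (V_up−V_dn)/(S_up−S_dn) = (79.3601−0.0000)/(79.3601−58.9740) = 3.8929. V = [p*·79.3601 + (1−p*)·0.0000]/1.04 = 62.6814. B = V − Δ·S = -220.7475.
(3,1): S=97.9754. Δ = (V_up−V_dn)/(S_up−S_dn) = (106.7932−79.3601)/(106.7932−79.3601) = 1.0000. V = [p*·106.7932 + (1−p*)·79.3601]/1.04 = 97.9754. B = V − Δ·S = 0.0000.
(3,2): S=131.8435. Δ = (V_up−V_dn)/(S_up−S_dn) = (143.7094−106.7932)/(143.7094−106.7932) = 1.0000. V = [p*·143.7094 + (1−p*)·106.7932]/1.04 = 131.8435. B = V − Δ·S = 0.0000.
(3,3): S=177.4190. Δ = (V_up−V_dn)/(S_up−S_dn) = (193.3867−143.7094)/(193.3867−143.7094) = 1.0000. V = [p*·193.3867 + (1−p*)·143.7094]/1.04 = 177.4190. B = V − Δ·S = 0.0000.
(2,0): S=89.8857. Δ = (V_up−V_dn)/(S_up−S_dn) = (97.9754−62.6814)/(97.9754−72.8074) = 1.4023. V = [p*·97.9754 + (1−p*)·62.6814]/1.04 = 88.1470. B = V − Δ·S = -37.9031.
(2,1): S=120.9573. Δ = (V_up−V_dn)/(S_up−S_dn) = (131.8435−97.9754)/(131.8435−97.9754) = 1.0000. V = [p*·131.8435 + (1−p*)·97.9754]/1.04 = 120.9573. B = V − Δ·S = 0.0000.
(2,2): S=162.7697. Δ = (V_up−V_dn)/(S_up−S_dn) = (177.4190−131.8435)/(177.4190−131.8435) = 1.0000. V = [p*·177.4190 + (1−p*)·131.8435]/1.04 = 162.7697. B = V − Δ·S = 0.0000.
(1,0): S=110.9700. Δ = (V_up−V_dn)/(S_up−S_dn) = (120.9573−88.1470)/(120.9573−89.8857) = 1.0560. V = [p*·120.9573 + (1−p*)·88.1470]/1.04 = 110.6715. B = V − Δ·S = -6.5081.
(1,1): S=149.3300. Δ = (V_up−V_dn)/(S_up−S_dn) = (162.7697−120.9573)/(162.7697−120.9573) = 1.0000. V = [p*·162.7697 + (1−p*)·120.9573]/1.04 = 149.3300. B = V − Δ·S = 0.0000.
(0,0): S=137.0000. Δ = (V_up−V_dn)/(S_up−S_dn) = (149.3300−110.6715)/(149.3300−110.9700) = 1.0078. V = [p*·149.3300 + (1−p*)·110.6715]/1.04 = 136.9487. B = V − Δ·S = -1.1175.
The time-0 hedge costs 136.9487, which is the no-arbitrage price.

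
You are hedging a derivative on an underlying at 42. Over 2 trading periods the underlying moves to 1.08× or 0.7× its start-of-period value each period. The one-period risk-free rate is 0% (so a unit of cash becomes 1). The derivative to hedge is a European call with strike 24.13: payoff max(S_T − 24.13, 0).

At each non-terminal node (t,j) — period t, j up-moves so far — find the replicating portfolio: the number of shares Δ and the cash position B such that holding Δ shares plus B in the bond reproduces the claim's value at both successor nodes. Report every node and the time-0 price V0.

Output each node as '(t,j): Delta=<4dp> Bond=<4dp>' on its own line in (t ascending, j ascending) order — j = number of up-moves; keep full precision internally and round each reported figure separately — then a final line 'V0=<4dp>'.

(0,0): Delta=0.9532 Bond=-22.0059
(1,0): Delta=0.6822 Bond=-14.0405
(1,1): Delta=1.0000 Bond=-24.1300
V0=18.0273

Since d<R<u, set p* = (R−d)/(u−d) = 0.7895; price each node as the discounted p*-expectation of its children.
Payoff layer (t=2): V(2,0)=0.0000, V(2,1)=7.6220, V(2,2)=24.8588
  t=1,j=0: stock 29.4000 → up 31.7520 (V=7.6220), down 20.5800 (V=0.0000). Price 6.0174; hedge Δ=0.6822, bond B=-14.0405.
  t=1,j=1: stock 45.3600 → up 48.9888 (V=24.8588), down 31.7520 (V=7.6220). Price 21.2300; hedge Δ=1.0000, bond B=-24.1300.
  t=0,j=0: stock 42.0000 → up 45.3600 (V=21.2300), down 29.4000 (V=6.0174). Price 18.0273; hedge Δ=0.9532, bond B=-22.0059.
Self-financing check: at every node Δ·S+B equals the discounted successor values.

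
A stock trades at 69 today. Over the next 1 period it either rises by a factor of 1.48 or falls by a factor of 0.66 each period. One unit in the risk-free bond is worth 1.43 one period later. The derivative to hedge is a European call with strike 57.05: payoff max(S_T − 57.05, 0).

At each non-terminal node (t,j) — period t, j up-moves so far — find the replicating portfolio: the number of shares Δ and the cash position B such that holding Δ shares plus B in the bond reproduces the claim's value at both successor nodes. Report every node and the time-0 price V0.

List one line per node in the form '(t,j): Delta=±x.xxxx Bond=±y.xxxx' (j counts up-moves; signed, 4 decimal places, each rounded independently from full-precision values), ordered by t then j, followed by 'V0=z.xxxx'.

The replicating-portfolio and risk-neutral prices coincide; use p* = (1.43−0.66)/(1.48−0.66) = 0.9390 for the latter.
At expiry t=1: V(1,0)=0.0000, V(1,1)=45.0700
  t=0,j=0: stock 69.0000 → up 102.1200 (V=45.0700), down 45.5400 (V=0.0000). Price 29.5957; hedge Δ=0.7966, bond B=-25.3677.
Self-financing check: at every node Δ·S+B equals the discounted successor values.

(0,0): Delta=0.7966 Bond=-25.3677
V0=29.5957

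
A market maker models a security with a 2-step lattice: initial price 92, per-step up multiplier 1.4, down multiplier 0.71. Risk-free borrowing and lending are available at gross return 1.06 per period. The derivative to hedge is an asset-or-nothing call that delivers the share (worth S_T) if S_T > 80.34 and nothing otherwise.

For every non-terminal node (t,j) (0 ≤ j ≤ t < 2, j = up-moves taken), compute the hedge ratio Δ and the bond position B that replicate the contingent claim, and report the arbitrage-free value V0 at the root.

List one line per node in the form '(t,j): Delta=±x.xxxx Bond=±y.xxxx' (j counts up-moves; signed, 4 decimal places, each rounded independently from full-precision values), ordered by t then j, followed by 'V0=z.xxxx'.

No-arbitrage ⇒ martingale measure with p* = (R−d)/(u−d) = 0.5072.
Payoff layer (t=2): V(2,0)=0.0000, V(2,1)=91.4480, V(2,2)=180.3200
(1,0): S=65.3200. Δ = (V_up−V_dn)/(S_up−S_dn) = (91.4480−0.0000)/(91.4480−46.3772) = 2.0290. V = [p*·91.4480 + (1−p*)·0.0000]/1.06 = 43.7610. B = V − Δ·S = -88.7723.
(1,1): S=128.8000. Δ = (V_up−V_dn)/(S_up−S_dn) = (180.3200−91.4480)/(180.3200−91.4480) = 1.0000. V = [p*·180.3200 + (1−p*)·91.4480]/1.06 = 128.8000. B = V − Δ·S = 0.0000.
(0,0): S=92.0000. Δ = (V_up−V_dn)/(S_up−S_dn) = (128.8000−43.7610)/(128.8000−65.3200) = 1.3396. V = [p*·128.8000 + (1−p*)·43.7610]/1.06 = 81.9780. B = V − Δ·S = -41.2669.
Check: Δ(0,0)·S0 + B(0,0) = 81.9780 = V0.

(0,0): Delta=1.3396 Bond=-41.2669
(1,0): Delta=2.0290 Bond=-88.7723
(1,1): Delta=1.0000 Bond=0.0000
V0=81.9780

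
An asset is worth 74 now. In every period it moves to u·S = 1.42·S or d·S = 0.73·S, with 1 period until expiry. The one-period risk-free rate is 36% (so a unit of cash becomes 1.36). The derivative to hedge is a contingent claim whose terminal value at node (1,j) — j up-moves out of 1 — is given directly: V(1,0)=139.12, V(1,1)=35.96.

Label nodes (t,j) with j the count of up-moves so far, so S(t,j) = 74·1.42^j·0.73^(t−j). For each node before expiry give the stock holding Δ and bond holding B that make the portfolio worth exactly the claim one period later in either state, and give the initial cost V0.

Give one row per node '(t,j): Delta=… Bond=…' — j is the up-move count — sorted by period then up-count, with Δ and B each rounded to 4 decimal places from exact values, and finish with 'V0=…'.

(0,0): Delta=-2.0204 Bond=182.5443
V0=33.0371

The replicating-portfolio and risk-neutral prices coincide; use p* = (1.36−0.73)/(1.42−0.73) = 0.9130 for the latter.
Terminal payoffs: V(1,0)=139.1200, V(1,1)=35.9600
  t=0,j=0: stock 74.0000 → up 105.0800 (V=35.9600), down 54.0200 (V=139.1200). Price 33.0371; hedge Δ=-2.0204, bond B=182.5443.
The time-0 hedge costs 33.0371, which is the no-arbitrage price.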